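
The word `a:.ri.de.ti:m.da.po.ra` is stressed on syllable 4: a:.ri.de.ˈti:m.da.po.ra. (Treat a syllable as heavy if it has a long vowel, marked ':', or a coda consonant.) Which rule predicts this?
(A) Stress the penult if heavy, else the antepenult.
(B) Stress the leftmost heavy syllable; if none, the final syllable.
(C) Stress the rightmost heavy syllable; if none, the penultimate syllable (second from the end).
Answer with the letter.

C

Rule A → syllable 5 (observed: 4).
Rule B → syllable 1 (observed: 4).
Rule C → syllable 4 ✓.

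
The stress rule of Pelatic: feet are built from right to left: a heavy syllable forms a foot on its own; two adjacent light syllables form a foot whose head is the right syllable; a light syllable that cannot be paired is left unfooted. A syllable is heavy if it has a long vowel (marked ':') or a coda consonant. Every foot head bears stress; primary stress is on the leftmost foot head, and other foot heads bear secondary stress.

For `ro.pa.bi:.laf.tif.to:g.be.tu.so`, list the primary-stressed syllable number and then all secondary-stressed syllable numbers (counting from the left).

primary 2, secondary 3, 4, 5, 6, 9

Weights: 1 ro L, 2 pa L, 3 bi: H, 4 laf H, 5 tif H, 6 to:g H, 7 be L, 8 tu L, 9 so L.
Parse right to left (heavy = foot alone; LL = one foot; stranded L unfooted): (ro.ˈpa) (ˈbi:) (ˈlaf) (ˈtif) (ˈto:g) be (tu.ˈso).
Foot heads: 2, 3, 4, 5, 6, 9.
Primary stress on the leftmost head = syllable 2.
Secondary stress on 3, 4, 5, 6, 9: ro.ˈpa.ˌbi:.ˌlaf.ˌtif.ˌto:g.be.tu.ˌso.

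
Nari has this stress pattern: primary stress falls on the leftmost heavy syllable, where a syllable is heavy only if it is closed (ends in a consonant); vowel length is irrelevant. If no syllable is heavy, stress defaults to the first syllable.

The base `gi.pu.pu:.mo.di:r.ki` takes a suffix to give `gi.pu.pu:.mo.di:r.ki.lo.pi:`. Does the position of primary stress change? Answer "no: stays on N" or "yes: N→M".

Base `gi.pu.pu:.mo.di:r.ki` (6 syllables):
  Weights: 1 gi L, 2 pu L, 3 pu: L, 4 mo L, 5 di:r H, 6 ki L.
  Heavy syllables in the domain: 5. The leftmost is syllable 5 (di:r).
  → primary stress on syllable 5.
Suffixed `gi.pu.pu:.mo.di:r.ki.lo.pi:` (8 syllables):
  Weights: 1 gi L, 2 pu L, 3 pu: L, 4 mo L, 5 di:r H, 6 ki L, 7 lo L, 8 pi: L.
  Heavy syllables in the domain: 5. The leftmost is syllable 5 (di:r).
  → primary stress on syllable 5.

no: stays on 5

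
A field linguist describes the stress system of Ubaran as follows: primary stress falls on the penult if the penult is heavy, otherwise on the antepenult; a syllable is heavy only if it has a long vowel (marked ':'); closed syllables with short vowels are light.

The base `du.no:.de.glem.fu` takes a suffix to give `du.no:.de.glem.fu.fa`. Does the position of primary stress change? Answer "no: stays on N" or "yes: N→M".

yes: 3→4

Base `du.no:.de.glem.fu` (5 syllables):
  Weights: 3 de L, 4 glem L, 5 fu L.
  The penult (syllable 4, glem) is light, so stress falls on the antepenult (syllable 3, de).
  → primary stress on syllable 3.
Suffixed `du.no:.de.glem.fu.fa` (6 syllables):
  Weights: 4 glem L, 5 fu L, 6 fa L.
  The penult (syllable 5, fu) is light, so stress falls on the antepenult (syllable 4, glem).
  → primary stress on syllable 4.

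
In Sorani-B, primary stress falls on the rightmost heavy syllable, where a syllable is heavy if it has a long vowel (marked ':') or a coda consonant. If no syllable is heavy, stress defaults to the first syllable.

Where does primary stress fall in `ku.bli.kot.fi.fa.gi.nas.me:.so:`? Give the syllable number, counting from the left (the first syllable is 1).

Weights: 1 ku L, 2 bli L, 3 kot H, 4 fi L, 5 fa L, 6 gi L, 7 nas H, 8 me: H, 9 so: H.
Heavy syllables in the domain: 3, 7, 8, 9. The rightmost is syllable 9 (so:).
Primary stress: syllable 9 → ku.bli.kot.fi.fa.gi.nas.me:.ˈso:.

9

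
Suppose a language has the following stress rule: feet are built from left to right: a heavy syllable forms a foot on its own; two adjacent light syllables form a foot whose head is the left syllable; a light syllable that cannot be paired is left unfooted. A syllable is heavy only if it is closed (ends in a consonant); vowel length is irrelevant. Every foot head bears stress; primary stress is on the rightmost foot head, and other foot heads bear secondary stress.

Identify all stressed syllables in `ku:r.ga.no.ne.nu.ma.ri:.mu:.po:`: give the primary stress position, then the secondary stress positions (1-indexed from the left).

Weights: 1 ku:r H, 2 ga L, 3 no L, 4 ne L, 5 nu L, 6 ma L, 7 ri: L, 8 mu: L, 9 po: L.
Parse left to right (heavy = foot alone; LL = one foot; stranded L unfooted): (ˈku:r) (ˈga.no) (ˈne.nu) (ˈma.ri:) (ˈmu:.po:).
Foot heads: 1, 2, 4, 6, 8.
Primary stress on the rightmost head = syllable 8.
Secondary stress on 1, 2, 4, 6: ˌku:r.ˌga.no.ˌne.nu.ˌma.ri:.ˈmu:.po:.

primary 8, secondary 1, 2, 4, 6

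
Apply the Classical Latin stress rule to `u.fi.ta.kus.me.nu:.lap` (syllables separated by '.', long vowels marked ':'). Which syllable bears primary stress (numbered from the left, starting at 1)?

6

Classical Latin: stress the penult if heavy (long vowel or closed), else the antepenult.
Weights: 5 me L, 6 nu: H, 7 lap H.
The penult (syllable 6, nu:) is heavy, so it takes stress.
Stress on syllable 6: u.fi.ta.kus.me.ˈnu:.lap.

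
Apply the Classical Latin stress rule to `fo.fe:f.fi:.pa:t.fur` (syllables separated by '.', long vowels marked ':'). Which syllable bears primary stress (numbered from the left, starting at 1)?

4

Classical Latin: stress the penult if heavy (long vowel or closed), else the antepenult.
Weights: 3 fi: H, 4 pa:t H, 5 fur H.
The penult (syllable 4, pa:t) is heavy, so it takes stress.
Stress on syllable 4: fo.fe:f.fi:.ˈpa:t.fur.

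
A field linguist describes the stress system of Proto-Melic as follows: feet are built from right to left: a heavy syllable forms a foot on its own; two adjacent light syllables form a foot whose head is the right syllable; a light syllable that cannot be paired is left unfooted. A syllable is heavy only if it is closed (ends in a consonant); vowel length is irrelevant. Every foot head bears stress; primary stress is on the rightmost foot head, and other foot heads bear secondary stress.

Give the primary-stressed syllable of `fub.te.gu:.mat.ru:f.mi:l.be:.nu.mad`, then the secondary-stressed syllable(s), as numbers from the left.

primary 9, secondary 1, 3, 4, 5, 6, 8

Weights: 1 fub H, 2 te L, 3 gu: L, 4 mat H, 5 ru:f H, 6 mi:l H, 7 be: L, 8 nu L, 9 mad H.
Parse right to left (heavy = foot alone; LL = one foot; stranded L unfooted): (ˈfub) (te.ˈgu:) (ˈmat) (ˈru:f) (ˈmi:l) (be:.ˈnu) (ˈmad).
Foot heads: 1, 3, 4, 5, 6, 8, 9.
Primary stress on the rightmost head = syllable 9.
Secondary stress on 1, 3, 4, 5, 6, 8: ˌfub.te.ˌgu:.ˌmat.ˌru:f.ˌmi:l.be:.ˌnu.ˈmad.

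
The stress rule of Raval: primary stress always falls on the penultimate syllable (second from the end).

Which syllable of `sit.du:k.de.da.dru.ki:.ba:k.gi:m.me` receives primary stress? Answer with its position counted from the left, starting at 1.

The word has 9 syllables; the penultimate syllable (second from the end) is syllable 8 (gi:m).
Primary stress: syllable 8 → sit.du:k.de.da.dru.ki:.ba:k.ˈgi:m.me.

8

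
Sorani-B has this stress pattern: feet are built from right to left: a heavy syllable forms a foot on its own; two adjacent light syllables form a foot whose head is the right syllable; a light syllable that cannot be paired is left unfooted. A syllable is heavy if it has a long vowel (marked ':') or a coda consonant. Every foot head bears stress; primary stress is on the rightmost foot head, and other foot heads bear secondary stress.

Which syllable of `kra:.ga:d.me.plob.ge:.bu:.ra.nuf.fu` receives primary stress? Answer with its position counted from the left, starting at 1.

8

Weights: 1 kra: H, 2 ga:d H, 3 me L, 4 plob H, 5 ge: H, 6 bu: H, 7 ra L, 8 nuf H, 9 fu L.
Parse right to left (heavy = foot alone; LL = one foot; stranded L unfooted): (ˈkra:) (ˈga:d) me (ˈplob) (ˈge:) (ˈbu:) ra (ˈnuf) fu.
Foot heads: 1, 2, 4, 5, 6, 8.
Primary stress on the rightmost head = syllable 8.
Primary stress: syllable 8 → kra:.ga:d.me.plob.ge:.bu:.ra.ˈnuf.fu.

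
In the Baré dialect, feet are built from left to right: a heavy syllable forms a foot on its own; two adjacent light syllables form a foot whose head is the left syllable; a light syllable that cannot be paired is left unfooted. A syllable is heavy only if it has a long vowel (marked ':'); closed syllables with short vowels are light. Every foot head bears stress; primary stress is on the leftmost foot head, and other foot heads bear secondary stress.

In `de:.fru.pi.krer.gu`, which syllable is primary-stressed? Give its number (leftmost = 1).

1

Weights: 1 de: H, 2 fru L, 3 pi L, 4 krer L, 5 gu L.
Parse left to right (heavy = foot alone; LL = one foot; stranded L unfooted): (ˈde:) (ˈfru.pi) (ˈkrer.gu).
Foot heads: 1, 2, 4.
Primary stress on the leftmost head = syllable 1.
Primary stress: syllable 1 → ˈde:.fru.pi.krer.gu.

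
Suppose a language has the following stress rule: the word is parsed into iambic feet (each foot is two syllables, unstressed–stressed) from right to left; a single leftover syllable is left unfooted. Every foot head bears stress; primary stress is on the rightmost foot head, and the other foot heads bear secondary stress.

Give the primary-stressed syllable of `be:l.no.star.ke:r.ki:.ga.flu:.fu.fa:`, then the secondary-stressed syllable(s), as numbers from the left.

Parse right to left into iambic (σˈσ) feet: be:l (no.ˈstar) (ke:r.ˈki:) (ga.ˈflu:) (fu.ˈfa:). Syllable 1 is left unfooted.
Foot heads (stressed positions): 3, 5, 7, 9.
End Rule Rightmost: primary stress on the rightmost head = syllable 9.
Secondary stress on 3, 5, 7: be:l.no.ˌstar.ke:r.ˌki:.ga.ˌflu:.fu.ˈfa:.

primary 9, secondary 3, 5, 7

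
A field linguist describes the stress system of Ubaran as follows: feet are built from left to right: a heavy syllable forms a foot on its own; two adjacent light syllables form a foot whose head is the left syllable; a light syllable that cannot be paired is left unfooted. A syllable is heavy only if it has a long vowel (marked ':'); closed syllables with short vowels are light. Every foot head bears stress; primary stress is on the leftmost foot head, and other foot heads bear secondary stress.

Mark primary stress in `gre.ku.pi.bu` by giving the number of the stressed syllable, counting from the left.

Weights: 1 gre L, 2 ku L, 3 pi L, 4 bu L.
Parse left to right (heavy = foot alone; LL = one foot; stranded L unfooted): (ˈgre.ku) (ˈpi.bu).
Foot heads: 1, 3.
Primary stress on the leftmost head = syllable 1.
Primary stress: syllable 1 → ˈgre.ku.pi.bu.

1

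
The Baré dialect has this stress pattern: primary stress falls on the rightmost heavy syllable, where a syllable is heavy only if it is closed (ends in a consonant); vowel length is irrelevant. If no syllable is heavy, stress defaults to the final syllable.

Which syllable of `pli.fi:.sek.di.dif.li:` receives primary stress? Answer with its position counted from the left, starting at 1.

5

Weights: 1 pli L, 2 fi: L, 3 sek H, 4 di L, 5 dif H, 6 li: L.
Heavy syllables in the domain: 3, 5. The rightmost is syllable 5 (dif).
Primary stress: syllable 5 → pli.fi:.sek.di.ˈdif.li:.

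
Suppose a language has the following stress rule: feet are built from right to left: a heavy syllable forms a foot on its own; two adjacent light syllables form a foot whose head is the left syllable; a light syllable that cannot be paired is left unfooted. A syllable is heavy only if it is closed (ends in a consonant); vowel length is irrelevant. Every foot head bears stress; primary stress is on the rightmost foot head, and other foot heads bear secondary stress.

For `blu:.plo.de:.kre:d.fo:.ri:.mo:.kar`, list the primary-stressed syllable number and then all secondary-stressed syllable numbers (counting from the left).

primary 8, secondary 2, 4, 6

Weights: 1 blu: L, 2 plo L, 3 de: L, 4 kre:d H, 5 fo: L, 6 ri: L, 7 mo: L, 8 kar H.
Parse right to left (heavy = foot alone; LL = one foot; stranded L unfooted): blu: (ˈplo.de:) (ˈkre:d) fo: (ˈri:.mo:) (ˈkar).
Foot heads: 2, 4, 6, 8.
Primary stress on the rightmost head = syllable 8.
Secondary stress on 2, 4, 6: blu:.ˌplo.de:.ˌkre:d.fo:.ˌri:.mo:.ˈkar.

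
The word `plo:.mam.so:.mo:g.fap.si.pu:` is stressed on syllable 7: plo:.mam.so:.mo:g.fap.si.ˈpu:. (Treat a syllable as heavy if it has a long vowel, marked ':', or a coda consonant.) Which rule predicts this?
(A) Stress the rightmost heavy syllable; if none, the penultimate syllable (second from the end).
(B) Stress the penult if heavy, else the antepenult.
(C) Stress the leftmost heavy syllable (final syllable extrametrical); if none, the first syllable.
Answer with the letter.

Rule A → syllable 7 ✓.
Rule B → syllable 5 (observed: 7).
Rule C → syllable 1 (observed: 7).

A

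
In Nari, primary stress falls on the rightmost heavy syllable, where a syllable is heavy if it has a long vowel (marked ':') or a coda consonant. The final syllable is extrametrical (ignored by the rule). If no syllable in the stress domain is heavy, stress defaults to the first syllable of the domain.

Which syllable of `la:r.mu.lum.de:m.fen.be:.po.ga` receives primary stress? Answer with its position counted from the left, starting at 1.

6

The final syllable (8, ga) is extrametrical; the stress domain is syllables 1–7.
Weights: 1 la:r H, 2 mu L, 3 lum H, 4 de:m H, 5 fen H, 6 be: H, 7 po L.
Heavy syllables in the domain: 1, 3, 4, 5, 6. The rightmost is syllable 6 (be:).
Primary stress: syllable 6 → la:r.mu.lum.de:m.fen.ˈbe:.po.ga.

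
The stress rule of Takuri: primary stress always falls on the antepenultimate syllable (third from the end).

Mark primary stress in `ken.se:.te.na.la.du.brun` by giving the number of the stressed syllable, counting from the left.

5

The word has 7 syllables; the antepenultimate syllable (third from the end) is syllable 5 (la).
Primary stress: syllable 5 → ken.se:.te.na.ˈla.du.brun.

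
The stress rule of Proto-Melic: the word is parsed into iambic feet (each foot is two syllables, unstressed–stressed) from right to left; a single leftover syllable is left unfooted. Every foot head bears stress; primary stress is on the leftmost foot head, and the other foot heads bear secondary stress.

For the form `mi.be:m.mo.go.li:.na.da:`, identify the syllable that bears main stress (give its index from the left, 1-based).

Parse right to left into iambic (σˈσ) feet: mi (be:m.ˈmo) (go.ˈli:) (na.ˈda:). Syllable 1 is left unfooted.
Foot heads (stressed positions): 3, 5, 7.
End Rule Leftmost: primary stress on the leftmost head = syllable 3.
Primary stress: syllable 3 → mi.be:m.ˈmo.go.li:.na.da:.

3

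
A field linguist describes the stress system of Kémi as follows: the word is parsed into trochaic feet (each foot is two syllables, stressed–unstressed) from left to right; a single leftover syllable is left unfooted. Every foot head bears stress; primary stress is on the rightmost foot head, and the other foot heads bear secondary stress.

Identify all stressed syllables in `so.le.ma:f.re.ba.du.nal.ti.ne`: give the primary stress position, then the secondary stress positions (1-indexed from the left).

Parse left to right into trochaic (ˈσσ) feet: (ˈso.le) (ˈma:f.re) (ˈba.du) (ˈnal.ti) ne. Syllable 9 is left unfooted.
Foot heads (stressed positions): 1, 3, 5, 7.
End Rule Rightmost: primary stress on the rightmost head = syllable 7.
Secondary stress on 1, 3, 5: ˌso.le.ˌma:f.re.ˌba.du.ˈnal.ti.ne.

primary 7, secondary 1, 3, 5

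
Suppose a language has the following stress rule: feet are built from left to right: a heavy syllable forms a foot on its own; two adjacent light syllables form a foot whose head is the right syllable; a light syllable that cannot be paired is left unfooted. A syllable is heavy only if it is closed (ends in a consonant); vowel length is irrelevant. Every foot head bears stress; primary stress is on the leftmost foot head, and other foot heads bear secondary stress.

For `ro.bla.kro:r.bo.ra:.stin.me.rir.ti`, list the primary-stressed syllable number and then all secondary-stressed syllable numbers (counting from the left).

primary 2, secondary 3, 5, 6, 8

Weights: 1 ro L, 2 bla L, 3 kro:r H, 4 bo L, 5 ra: L, 6 stin H, 7 me L, 8 rir H, 9 ti L.
Parse left to right (heavy = foot alone; LL = one foot; stranded L unfooted): (ro.ˈbla) (ˈkro:r) (bo.ˈra:) (ˈstin) me (ˈrir) ti.
Foot heads: 2, 3, 5, 6, 8.
Primary stress on the leftmost head = syllable 2.
Secondary stress on 3, 5, 6, 8: ro.ˈbla.ˌkro:r.bo.ˌra:.ˌstin.me.ˌrir.ti.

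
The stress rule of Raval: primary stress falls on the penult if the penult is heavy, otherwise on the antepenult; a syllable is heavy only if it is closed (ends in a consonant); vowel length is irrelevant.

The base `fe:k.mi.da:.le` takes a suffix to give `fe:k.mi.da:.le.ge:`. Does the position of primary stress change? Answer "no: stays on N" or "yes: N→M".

yes: 2→3

Base `fe:k.mi.da:.le` (4 syllables):
  Weights: 2 mi L, 3 da: L, 4 le L.
  The penult (syllable 3, da:) is light, so stress falls on the antepenult (syllable 2, mi).
  → primary stress on syllable 2.
Suffixed `fe:k.mi.da:.le.ge:` (5 syllables):
  Weights: 3 da: L, 4 le L, 5 ge: L.
  The penult (syllable 4, le) is light, so stress falls on the antepenult (syllable 3, da:).
  → primary stress on syllable 3.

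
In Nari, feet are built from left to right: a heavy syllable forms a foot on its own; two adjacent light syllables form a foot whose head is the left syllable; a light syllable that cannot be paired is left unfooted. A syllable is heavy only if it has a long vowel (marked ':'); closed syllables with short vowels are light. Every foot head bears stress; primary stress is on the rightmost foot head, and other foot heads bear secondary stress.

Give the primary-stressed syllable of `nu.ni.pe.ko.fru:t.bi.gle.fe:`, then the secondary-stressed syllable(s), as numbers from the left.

primary 8, secondary 1, 3, 5, 6

Weights: 1 nu L, 2 ni L, 3 pe L, 4 ko L, 5 fru:t H, 6 bi L, 7 gle L, 8 fe: H.
Parse left to right (heavy = foot alone; LL = one foot; stranded L unfooted): (ˈnu.ni) (ˈpe.ko) (ˈfru:t) (ˈbi.gle) (ˈfe:).
Foot heads: 1, 3, 5, 6, 8.
Primary stress on the rightmost head = syllable 8.
Secondary stress on 1, 3, 5, 6: ˌnu.ni.ˌpe.ko.ˌfru:t.ˌbi.gle.ˈfe:.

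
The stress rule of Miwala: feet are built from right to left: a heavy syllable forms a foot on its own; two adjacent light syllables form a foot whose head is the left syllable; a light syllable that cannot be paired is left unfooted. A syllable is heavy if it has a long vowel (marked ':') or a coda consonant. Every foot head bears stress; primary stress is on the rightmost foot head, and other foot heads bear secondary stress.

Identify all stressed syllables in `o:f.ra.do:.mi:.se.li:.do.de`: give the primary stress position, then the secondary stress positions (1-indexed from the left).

Weights: 1 o:f H, 2 ra L, 3 do: H, 4 mi: H, 5 se L, 6 li: H, 7 do L, 8 de L.
Parse right to left (heavy = foot alone; LL = one foot; stranded L unfooted): (ˈo:f) ra (ˈdo:) (ˈmi:) se (ˈli:) (ˈdo.de).
Foot heads: 1, 3, 4, 6, 7.
Primary stress on the rightmost head = syllable 7.
Secondary stress on 1, 3, 4, 6: ˌo:f.ra.ˌdo:.ˌmi:.se.ˌli:.ˈdo.de.

primary 7, secondary 1, 3, 4, 6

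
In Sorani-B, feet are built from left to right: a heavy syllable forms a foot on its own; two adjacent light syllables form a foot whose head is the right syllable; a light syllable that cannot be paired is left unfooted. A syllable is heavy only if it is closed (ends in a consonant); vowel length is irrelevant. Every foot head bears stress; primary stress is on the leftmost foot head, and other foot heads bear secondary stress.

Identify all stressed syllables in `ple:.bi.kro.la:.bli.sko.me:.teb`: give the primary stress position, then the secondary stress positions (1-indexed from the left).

Weights: 1 ple: L, 2 bi L, 3 kro L, 4 la: L, 5 bli L, 6 sko L, 7 me: L, 8 teb H.
Parse left to right (heavy = foot alone; LL = one foot; stranded L unfooted): (ple:.ˈbi) (kro.ˈla:) (bli.ˈsko) me: (ˈteb).
Foot heads: 2, 4, 6, 8.
Primary stress on the leftmost head = syllable 2.
Secondary stress on 4, 6, 8: ple:.ˈbi.kro.ˌla:.bli.ˌsko.me:.ˌteb.

primary 2, secondary 4, 6, 8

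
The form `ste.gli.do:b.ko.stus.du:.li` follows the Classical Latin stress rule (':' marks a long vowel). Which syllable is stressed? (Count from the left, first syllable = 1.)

6

Classical Latin: stress the penult if heavy (long vowel or closed), else the antepenult.
Weights: 5 stus H, 6 du: H, 7 li L.
The penult (syllable 6, du:) is heavy, so it takes stress.
Stress on syllable 6: ste.gli.do:b.ko.stus.ˈdu:.li.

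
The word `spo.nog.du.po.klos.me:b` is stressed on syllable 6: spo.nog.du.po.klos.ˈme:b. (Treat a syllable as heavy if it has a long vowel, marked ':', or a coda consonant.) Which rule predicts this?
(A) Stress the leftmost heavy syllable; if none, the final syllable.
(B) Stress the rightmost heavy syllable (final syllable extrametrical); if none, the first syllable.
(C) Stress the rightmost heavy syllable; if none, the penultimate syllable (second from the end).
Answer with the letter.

Rule A → syllable 2 (observed: 6).
Rule B → syllable 5 (observed: 6).
Rule C → syllable 6 ✓.

C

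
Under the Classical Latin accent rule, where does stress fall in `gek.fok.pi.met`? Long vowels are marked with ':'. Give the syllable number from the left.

2

Classical Latin: stress the penult if heavy (long vowel or closed), else the antepenult.
Weights: 2 fok H, 3 pi L, 4 met H.
The penult (syllable 3, pi) is light, so stress falls on the antepenult (syllable 2, fok).
Stress on syllable 2: gek.ˈfok.pi.met.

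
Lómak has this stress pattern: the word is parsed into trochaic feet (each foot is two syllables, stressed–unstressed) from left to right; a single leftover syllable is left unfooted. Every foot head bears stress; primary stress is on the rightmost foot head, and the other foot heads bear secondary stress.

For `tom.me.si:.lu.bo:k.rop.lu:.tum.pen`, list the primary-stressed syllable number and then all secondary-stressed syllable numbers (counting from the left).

Parse left to right into trochaic (ˈσσ) feet: (ˈtom.me) (ˈsi:.lu) (ˈbo:k.rop) (ˈlu:.tum) pen. Syllable 9 is left unfooted.
Foot heads (stressed positions): 1, 3, 5, 7.
End Rule Rightmost: primary stress on the rightmost head = syllable 7.
Secondary stress on 1, 3, 5: ˌtom.me.ˌsi:.lu.ˌbo:k.rop.ˈlu:.tum.pen.

primary 7, secondary 1, 3, 5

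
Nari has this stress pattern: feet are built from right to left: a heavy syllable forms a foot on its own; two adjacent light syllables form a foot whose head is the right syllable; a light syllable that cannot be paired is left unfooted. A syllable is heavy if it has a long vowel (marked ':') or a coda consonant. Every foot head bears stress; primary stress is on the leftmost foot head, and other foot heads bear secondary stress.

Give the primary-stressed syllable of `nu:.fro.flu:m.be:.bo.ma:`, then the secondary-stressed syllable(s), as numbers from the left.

primary 1, secondary 3, 4, 6

Weights: 1 nu: H, 2 fro L, 3 flu:m H, 4 be: H, 5 bo L, 6 ma: H.
Parse right to left (heavy = foot alone; LL = one foot; stranded L unfooted): (ˈnu:) fro (ˈflu:m) (ˈbe:) bo (ˈma:).
Foot heads: 1, 3, 4, 6.
Primary stress on the leftmost head = syllable 1.
Secondary stress on 3, 4, 6: ˈnu:.fro.ˌflu:m.ˌbe:.bo.ˌma:.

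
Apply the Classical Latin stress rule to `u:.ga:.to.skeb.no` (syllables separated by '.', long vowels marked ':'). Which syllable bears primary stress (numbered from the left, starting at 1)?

Classical Latin: stress the penult if heavy (long vowel or closed), else the antepenult.
Weights: 3 to L, 4 skeb H, 5 no L.
The penult (syllable 4, skeb) is heavy, so it takes stress.
Stress on syllable 4: u:.ga:.to.ˈskeb.no.

4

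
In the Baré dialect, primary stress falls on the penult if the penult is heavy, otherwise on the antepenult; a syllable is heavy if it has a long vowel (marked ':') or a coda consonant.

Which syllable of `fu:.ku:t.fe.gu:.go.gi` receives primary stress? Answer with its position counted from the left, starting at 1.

Weights: 4 gu: H, 5 go L, 6 gi L.
The penult (syllable 5, go) is light, so stress falls on the antepenult (syllable 4, gu:).
Primary stress: syllable 4 → fu:.ku:t.fe.ˈgu:.go.gi.

4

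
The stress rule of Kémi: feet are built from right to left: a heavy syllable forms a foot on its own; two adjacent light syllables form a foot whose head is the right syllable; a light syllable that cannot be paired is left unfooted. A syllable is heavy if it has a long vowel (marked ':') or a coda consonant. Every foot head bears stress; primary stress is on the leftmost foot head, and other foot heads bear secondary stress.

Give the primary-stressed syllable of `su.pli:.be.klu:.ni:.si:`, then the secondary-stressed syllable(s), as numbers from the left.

primary 2, secondary 4, 5, 6

Weights: 1 su L, 2 pli: H, 3 be L, 4 klu: H, 5 ni: H, 6 si: H.
Parse right to left (heavy = foot alone; LL = one foot; stranded L unfooted): su (ˈpli:) be (ˈklu:) (ˈni:) (ˈsi:).
Foot heads: 2, 4, 5, 6.
Primary stress on the leftmost head = syllable 2.
Secondary stress on 4, 5, 6: su.ˈpli:.be.ˌklu:.ˌni:.ˌsi:.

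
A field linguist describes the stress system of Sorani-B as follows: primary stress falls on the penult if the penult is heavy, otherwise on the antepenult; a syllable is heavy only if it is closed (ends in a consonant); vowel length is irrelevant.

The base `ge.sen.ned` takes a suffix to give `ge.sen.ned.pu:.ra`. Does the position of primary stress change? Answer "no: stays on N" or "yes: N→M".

Base `ge.sen.ned` (3 syllables):
  Weights: 1 ge L, 2 sen H, 3 ned H.
  The penult (syllable 2, sen) is heavy, so it takes stress.
  → primary stress on syllable 2.
Suffixed `ge.sen.ned.pu:.ra` (5 syllables):
  Weights: 3 ned H, 4 pu: L, 5 ra L.
  The penult (syllable 4, pu:) is light, so stress falls on the antepenult (syllable 3, ned).
  → primary stress on syllable 3.

yes: 2→3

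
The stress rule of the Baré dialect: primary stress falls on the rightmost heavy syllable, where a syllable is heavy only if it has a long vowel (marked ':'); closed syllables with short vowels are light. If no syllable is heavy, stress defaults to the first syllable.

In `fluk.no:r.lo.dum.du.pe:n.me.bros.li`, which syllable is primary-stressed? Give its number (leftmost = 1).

6

Weights: 1 fluk L, 2 no:r H, 3 lo L, 4 dum L, 5 du L, 6 pe:n H, 7 me L, 8 bros L, 9 li L.
Heavy syllables in the domain: 2, 6. The rightmost is syllable 6 (pe:n).
Primary stress: syllable 6 → fluk.no:r.lo.dum.du.ˈpe:n.me.bros.li.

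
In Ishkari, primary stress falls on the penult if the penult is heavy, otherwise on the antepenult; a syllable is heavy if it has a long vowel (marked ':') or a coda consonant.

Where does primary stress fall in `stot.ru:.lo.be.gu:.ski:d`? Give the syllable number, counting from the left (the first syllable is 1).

5

Weights: 4 be L, 5 gu: H, 6 ski:d H.
The penult (syllable 5, gu:) is heavy, so it takes stress.
Primary stress: syllable 5 → stot.ru:.lo.be.ˈgu:.ski:d.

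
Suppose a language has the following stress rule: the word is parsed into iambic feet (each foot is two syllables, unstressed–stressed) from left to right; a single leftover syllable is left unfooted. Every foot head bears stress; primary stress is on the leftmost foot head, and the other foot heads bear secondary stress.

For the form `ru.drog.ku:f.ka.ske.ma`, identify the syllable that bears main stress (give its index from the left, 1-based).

Parse left to right into iambic (σˈσ) feet: (ru.ˈdrog) (ku:f.ˈka) (ske.ˈma).
Foot heads (stressed positions): 2, 4, 6.
End Rule Leftmost: primary stress on the leftmost head = syllable 2.
Primary stress: syllable 2 → ru.ˈdrog.ku:f.ka.ske.ma.

2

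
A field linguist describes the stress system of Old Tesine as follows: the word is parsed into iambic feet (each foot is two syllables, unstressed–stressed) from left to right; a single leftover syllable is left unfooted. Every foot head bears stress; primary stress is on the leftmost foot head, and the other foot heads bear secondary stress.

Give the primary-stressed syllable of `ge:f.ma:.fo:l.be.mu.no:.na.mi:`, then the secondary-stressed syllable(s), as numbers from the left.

Parse left to right into iambic (σˈσ) feet: (ge:f.ˈma:) (fo:l.ˈbe) (mu.ˈno:) (na.ˈmi:).
Foot heads (stressed positions): 2, 4, 6, 8.
End Rule Leftmost: primary stress on the leftmost head = syllable 2.
Secondary stress on 4, 6, 8: ge:f.ˈma:.fo:l.ˌbe.mu.ˌno:.na.ˌmi:.

primary 2, secondary 4, 6, 8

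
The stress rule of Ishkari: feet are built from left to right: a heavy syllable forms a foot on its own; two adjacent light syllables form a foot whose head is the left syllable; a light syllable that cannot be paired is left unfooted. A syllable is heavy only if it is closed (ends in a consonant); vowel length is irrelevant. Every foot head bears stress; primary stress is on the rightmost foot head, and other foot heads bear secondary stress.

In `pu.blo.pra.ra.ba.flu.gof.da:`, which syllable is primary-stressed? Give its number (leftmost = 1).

Weights: 1 pu L, 2 blo L, 3 pra L, 4 ra L, 5 ba L, 6 flu L, 7 gof H, 8 da: L.
Parse left to right (heavy = foot alone; LL = one foot; stranded L unfooted): (ˈpu.blo) (ˈpra.ra) (ˈba.flu) (ˈgof) da:.
Foot heads: 1, 3, 5, 7.
Primary stress on the rightmost head = syllable 7.
Primary stress: syllable 7 → pu.blo.pra.ra.ba.flu.ˈgof.da:.

7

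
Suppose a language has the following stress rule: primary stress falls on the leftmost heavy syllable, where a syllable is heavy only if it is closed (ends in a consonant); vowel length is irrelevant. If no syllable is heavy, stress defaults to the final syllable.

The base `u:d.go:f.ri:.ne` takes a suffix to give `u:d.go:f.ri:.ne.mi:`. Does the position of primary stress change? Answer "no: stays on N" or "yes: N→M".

Base `u:d.go:f.ri:.ne` (4 syllables):
  Weights: 1 u:d H, 2 go:f H, 3 ri: L, 4 ne L.
  Heavy syllables in the domain: 1, 2. The leftmost is syllable 1 (u:d).
  → primary stress on syllable 1.
Suffixed `u:d.go:f.ri:.ne.mi:` (5 syllables):
  Weights: 1 u:d H, 2 go:f H, 3 ri: L, 4 ne L, 5 mi: L.
  Heavy syllables in the domain: 1, 2. The leftmost is syllable 1 (u:d).
  → primary stress on syllable 1.

no: stays on 1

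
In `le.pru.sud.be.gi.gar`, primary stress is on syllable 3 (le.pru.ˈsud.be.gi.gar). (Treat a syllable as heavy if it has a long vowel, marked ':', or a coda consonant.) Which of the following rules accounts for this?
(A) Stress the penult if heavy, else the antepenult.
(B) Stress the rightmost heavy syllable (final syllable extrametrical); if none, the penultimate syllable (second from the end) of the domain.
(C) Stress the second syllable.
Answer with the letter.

Rule A → syllable 4 (observed: 3).
Rule B → syllable 3 ✓.
Rule C → syllable 2 (observed: 3).

B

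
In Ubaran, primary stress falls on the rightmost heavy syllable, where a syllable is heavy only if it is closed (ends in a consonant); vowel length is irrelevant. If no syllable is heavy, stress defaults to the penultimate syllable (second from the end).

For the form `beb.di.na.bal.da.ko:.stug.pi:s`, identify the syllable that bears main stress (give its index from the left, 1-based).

Weights: 1 beb H, 2 di L, 3 na L, 4 bal H, 5 da L, 6 ko: L, 7 stug H, 8 pi:s H.
Heavy syllables in the domain: 1, 4, 7, 8. The rightmost is syllable 8 (pi:s).
Primary stress: syllable 8 → beb.di.na.bal.da.ko:.stug.ˈpi:s.

8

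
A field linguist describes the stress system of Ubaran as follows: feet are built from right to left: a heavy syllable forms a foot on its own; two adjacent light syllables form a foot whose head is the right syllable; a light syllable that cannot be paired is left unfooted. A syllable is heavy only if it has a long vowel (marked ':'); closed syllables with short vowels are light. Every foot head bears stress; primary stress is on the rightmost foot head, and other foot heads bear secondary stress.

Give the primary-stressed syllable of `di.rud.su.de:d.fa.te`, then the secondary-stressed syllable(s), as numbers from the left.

primary 6, secondary 3, 4

Weights: 1 di L, 2 rud L, 3 su L, 4 de:d H, 5 fa L, 6 te L.
Parse right to left (heavy = foot alone; LL = one foot; stranded L unfooted): di (rud.ˈsu) (ˈde:d) (fa.ˈte).
Foot heads: 3, 4, 6.
Primary stress on the rightmost head = syllable 6.
Secondary stress on 3, 4: di.rud.ˌsu.ˌde:d.fa.ˈte.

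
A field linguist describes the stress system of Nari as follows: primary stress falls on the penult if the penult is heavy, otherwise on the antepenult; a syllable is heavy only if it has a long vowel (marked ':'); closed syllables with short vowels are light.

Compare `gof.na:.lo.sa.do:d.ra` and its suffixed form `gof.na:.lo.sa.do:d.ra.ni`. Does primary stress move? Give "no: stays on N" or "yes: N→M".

no: stays on 5

Base `gof.na:.lo.sa.do:d.ra` (6 syllables):
  Weights: 4 sa L, 5 do:d H, 6 ra L.
  The penult (syllable 5, do:d) is heavy, so it takes stress.
  → primary stress on syllable 5.
Suffixed `gof.na:.lo.sa.do:d.ra.ni` (7 syllables):
  Weights: 5 do:d H, 6 ra L, 7 ni L.
  The penult (syllable 6, ra) is light, so stress falls on the antepenult (syllable 5, do:d).
  → primary stress on syllable 5.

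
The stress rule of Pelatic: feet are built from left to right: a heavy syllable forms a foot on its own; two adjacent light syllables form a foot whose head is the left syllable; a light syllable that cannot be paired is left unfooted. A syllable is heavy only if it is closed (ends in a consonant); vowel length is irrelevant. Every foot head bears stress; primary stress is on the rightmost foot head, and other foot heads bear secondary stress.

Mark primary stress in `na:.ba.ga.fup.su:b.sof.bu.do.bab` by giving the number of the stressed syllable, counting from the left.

Weights: 1 na: L, 2 ba L, 3 ga L, 4 fup H, 5 su:b H, 6 sof H, 7 bu L, 8 do L, 9 bab H.
Parse left to right (heavy = foot alone; LL = one foot; stranded L unfooted): (ˈna:.ba) ga (ˈfup) (ˈsu:b) (ˈsof) (ˈbu.do) (ˈbab).
Foot heads: 1, 4, 5, 6, 7, 9.
Primary stress on the rightmost head = syllable 9.
Primary stress: syllable 9 → na:.ba.ga.fup.su:b.sof.bu.do.ˈbab.

9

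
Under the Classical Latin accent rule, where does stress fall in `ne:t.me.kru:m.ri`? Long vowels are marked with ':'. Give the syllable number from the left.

Classical Latin: stress the penult if heavy (long vowel or closed), else the antepenult.
Weights: 2 me L, 3 kru:m H, 4 ri L.
The penult (syllable 3, kru:m) is heavy, so it takes stress.
Stress on syllable 3: ne:t.me.ˈkru:m.ri.

3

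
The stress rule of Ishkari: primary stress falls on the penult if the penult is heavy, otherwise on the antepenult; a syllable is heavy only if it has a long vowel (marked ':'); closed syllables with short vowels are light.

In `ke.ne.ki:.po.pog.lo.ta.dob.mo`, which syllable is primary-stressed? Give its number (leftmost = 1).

7

Weights: 7 ta L, 8 dob L, 9 mo L.
The penult (syllable 8, dob) is light, so stress falls on the antepenult (syllable 7, ta).
Primary stress: syllable 7 → ke.ne.ki:.po.pog.lo.ˈta.dob.mo.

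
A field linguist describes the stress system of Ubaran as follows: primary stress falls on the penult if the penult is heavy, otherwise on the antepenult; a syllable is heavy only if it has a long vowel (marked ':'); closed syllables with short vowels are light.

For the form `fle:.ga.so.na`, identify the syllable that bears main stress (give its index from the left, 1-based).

2

Weights: 2 ga L, 3 so L, 4 na L.
The penult (syllable 3, so) is light, so stress falls on the antepenult (syllable 2, ga).
Primary stress: syllable 2 → fle:.ˈga.so.na.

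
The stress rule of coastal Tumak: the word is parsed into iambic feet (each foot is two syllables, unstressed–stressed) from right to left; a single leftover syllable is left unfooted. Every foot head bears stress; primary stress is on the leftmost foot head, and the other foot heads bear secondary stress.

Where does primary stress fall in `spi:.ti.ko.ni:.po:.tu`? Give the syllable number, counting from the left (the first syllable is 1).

Parse right to left into iambic (σˈσ) feet: (spi:.ˈti) (ko.ˈni:) (po:.ˈtu).
Foot heads (stressed positions): 2, 4, 6.
End Rule Leftmost: primary stress on the leftmost head = syllable 2.
Primary stress: syllable 2 → spi:.ˈti.ko.ni:.po:.tu.

2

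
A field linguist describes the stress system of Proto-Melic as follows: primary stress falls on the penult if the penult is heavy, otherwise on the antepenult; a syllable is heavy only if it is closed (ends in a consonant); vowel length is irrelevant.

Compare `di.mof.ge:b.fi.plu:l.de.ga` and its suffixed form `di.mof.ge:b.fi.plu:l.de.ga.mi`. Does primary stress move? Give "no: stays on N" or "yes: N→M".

Base `di.mof.ge:b.fi.plu:l.de.ga` (7 syllables):
  Weights: 5 plu:l H, 6 de L, 7 ga L.
  The penult (syllable 6, de) is light, so stress falls on the antepenult (syllable 5, plu:l).
  → primary stress on syllable 5.
Suffixed `di.mof.ge:b.fi.plu:l.de.ga.mi` (8 syllables):
  Weights: 6 de L, 7 ga L, 8 mi L.
  The penult (syllable 7, ga) is light, so stress falls on the antepenult (syllable 6, de).
  → primary stress on syllable 6.

yes: 5→6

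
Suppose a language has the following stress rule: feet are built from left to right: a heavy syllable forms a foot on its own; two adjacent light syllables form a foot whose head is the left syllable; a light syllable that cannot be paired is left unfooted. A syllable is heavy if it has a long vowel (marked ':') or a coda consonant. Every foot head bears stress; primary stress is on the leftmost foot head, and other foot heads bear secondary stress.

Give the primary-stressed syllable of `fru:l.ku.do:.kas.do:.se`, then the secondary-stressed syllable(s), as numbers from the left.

primary 1, secondary 3, 4, 5

Weights: 1 fru:l H, 2 ku L, 3 do: H, 4 kas H, 5 do: H, 6 se L.
Parse left to right (heavy = foot alone; LL = one foot; stranded L unfooted): (ˈfru:l) ku (ˈdo:) (ˈkas) (ˈdo:) se.
Foot heads: 1, 3, 4, 5.
Primary stress on the leftmost head = syllable 1.
Secondary stress on 3, 4, 5: ˈfru:l.ku.ˌdo:.ˌkas.ˌdo:.se.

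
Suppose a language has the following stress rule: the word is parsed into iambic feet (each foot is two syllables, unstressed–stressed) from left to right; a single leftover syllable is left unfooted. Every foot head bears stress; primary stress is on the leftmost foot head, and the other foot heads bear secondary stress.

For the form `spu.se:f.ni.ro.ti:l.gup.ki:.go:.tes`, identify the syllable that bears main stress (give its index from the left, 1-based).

Parse left to right into iambic (σˈσ) feet: (spu.ˈse:f) (ni.ˈro) (ti:l.ˈgup) (ki:.ˈgo:) tes. Syllable 9 is left unfooted.
Foot heads (stressed positions): 2, 4, 6, 8.
End Rule Leftmost: primary stress on the leftmost head = syllable 2.
Primary stress: syllable 2 → spu.ˈse:f.ni.ro.ti:l.gup.ki:.go:.tes.

2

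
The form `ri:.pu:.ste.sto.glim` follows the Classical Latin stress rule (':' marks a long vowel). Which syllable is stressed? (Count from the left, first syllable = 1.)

Classical Latin: stress the penult if heavy (long vowel or closed), else the antepenult.
Weights: 3 ste L, 4 sto L, 5 glim H.
The penult (syllable 4, sto) is light, so stress falls on the antepenult (syllable 3, ste).
Stress on syllable 3: ri:.pu:.ˈste.sto.glim.

3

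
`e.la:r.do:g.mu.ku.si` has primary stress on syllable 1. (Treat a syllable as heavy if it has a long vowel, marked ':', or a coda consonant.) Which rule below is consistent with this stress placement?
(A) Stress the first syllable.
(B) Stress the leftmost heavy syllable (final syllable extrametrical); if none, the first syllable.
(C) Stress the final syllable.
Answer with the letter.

A

Rule A → syllable 1 ✓.
Rule B → syllable 2 (observed: 1).
Rule C → syllable 6 (observed: 1).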